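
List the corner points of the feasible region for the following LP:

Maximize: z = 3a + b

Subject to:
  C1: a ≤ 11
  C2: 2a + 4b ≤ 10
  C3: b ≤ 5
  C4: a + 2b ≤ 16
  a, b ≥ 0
Each vertex is the intersection of two constraint boundaries that also satisfies all remaining constraints:
  a = 0 and b = 0 → (0, 0)
  2a + 4b = 10 and b = 0 → (5, 0)
  2a + 4b = 10 and a = 0 → (0, 2.5)

Vertices: (0, 0), (5, 0), (0, 2.5)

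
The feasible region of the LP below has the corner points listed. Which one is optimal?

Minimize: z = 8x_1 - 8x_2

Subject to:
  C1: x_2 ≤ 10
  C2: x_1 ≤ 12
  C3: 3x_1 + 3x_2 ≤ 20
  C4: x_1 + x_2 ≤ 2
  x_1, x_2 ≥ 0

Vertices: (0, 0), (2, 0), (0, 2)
(0, 2) with z = -16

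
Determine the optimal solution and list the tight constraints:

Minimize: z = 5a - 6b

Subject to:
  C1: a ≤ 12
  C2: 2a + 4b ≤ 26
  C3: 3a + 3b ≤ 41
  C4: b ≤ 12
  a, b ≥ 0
Optimal: a = 0, b = 6.5
Binding: C2, a ≥ 0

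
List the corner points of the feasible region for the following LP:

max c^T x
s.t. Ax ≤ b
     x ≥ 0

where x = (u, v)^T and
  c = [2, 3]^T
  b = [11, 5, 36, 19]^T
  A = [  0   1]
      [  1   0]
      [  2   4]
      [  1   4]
Each vertex is the intersection of two constraint boundaries that also satisfies all remaining constraints:
  u = 0 and v = 0 → (0, 0)
  u = 5 and v = 0 → (5, 0)
  u = 5 and u + 4v = 19 → (5, 3.5)
  u + 4v = 19 and u = 0 → (0, 4.75)

Vertices: (0, 0), (5, 0), (5, 3.5), (0, 4.75)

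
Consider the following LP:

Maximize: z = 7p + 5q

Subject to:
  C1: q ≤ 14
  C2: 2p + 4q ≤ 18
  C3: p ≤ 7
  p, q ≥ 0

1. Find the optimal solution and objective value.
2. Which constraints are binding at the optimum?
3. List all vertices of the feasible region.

1. p = 7, q = 1, z = 54
2. C2, C3
3. (0, 0), (7, 0), (7, 1), (0, 4.5)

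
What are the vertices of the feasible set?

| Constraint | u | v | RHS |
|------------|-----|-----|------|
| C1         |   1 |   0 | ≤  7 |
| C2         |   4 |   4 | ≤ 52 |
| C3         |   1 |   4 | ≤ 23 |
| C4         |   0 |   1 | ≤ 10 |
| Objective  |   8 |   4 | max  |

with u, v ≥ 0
Each vertex is the intersection of two constraint boundaries that also satisfies all remaining constraints:
  u = 0 and v = 0 → (0, 0)
  u = 7 and v = 0 → (7, 0)
  u = 7 and u + 4v = 23 → (7, 4)
  u + 4v = 23 and u = 0 → (0, 5.75)

Vertices: (0, 0), (7, 0), (7, 4), (0, 5.75)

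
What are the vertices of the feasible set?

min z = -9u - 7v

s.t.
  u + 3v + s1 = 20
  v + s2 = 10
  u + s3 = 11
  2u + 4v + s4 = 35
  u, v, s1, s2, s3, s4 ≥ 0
Each vertex is the intersection of two constraint boundaries that also satisfies all remaining constraints:
  u = 0 and v = 0 → (0, 0)
  u = 11 and v = 0 → (11, 0)
  u + 3v = 20 and u = 11 → (11, 3)
  u + 3v = 20 and u = 0 → (0, 6.667)

Vertices: (0, 0), (11, 0), (11, 3), (0, 6.667)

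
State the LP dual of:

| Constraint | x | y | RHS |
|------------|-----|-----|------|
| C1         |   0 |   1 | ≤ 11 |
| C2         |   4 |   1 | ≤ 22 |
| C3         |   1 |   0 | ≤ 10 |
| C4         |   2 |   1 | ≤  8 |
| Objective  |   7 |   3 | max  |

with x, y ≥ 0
Minimize: z = 11y1 + 22y2 + 10y3 + 8y4

Subject to:
  C1: -4y2 - y3 - 2y4 ≤ -7
  C2: -y1 - y2 - y4 ≤ -3
  y1, y2, y3, y4 ≥ 0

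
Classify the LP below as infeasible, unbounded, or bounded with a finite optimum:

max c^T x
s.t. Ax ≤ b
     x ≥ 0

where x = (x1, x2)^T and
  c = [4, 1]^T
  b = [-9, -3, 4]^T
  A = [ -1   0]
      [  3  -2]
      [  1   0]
One constraint requires x1 ≤ 4, while the constraint -x1 ≤ -9 is equivalent to x1 ≥ 9. Together they would need 9 ≤ x1 ≤ 4, which is impossible since 9 > 4. No point satisfies all constraints.

Infeasible — the constraint set is empty.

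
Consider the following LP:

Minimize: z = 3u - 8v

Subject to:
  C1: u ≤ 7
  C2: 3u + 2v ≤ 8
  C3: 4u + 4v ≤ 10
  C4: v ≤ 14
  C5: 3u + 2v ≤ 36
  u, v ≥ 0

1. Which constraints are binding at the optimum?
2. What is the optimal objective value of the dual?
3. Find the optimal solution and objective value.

1. C3, u ≥ 0
2. -20 (by strong duality, equal to the primal optimum)
3. u = 0, v = 2.5, z = -20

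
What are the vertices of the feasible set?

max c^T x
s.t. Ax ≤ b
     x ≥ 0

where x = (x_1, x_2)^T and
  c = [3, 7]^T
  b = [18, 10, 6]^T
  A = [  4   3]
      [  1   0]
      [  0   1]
Each vertex is the intersection of two constraint boundaries that also satisfies all remaining constraints:
  x_1 = 0 and x_2 = 0 → (0, 0)
  4x_1 + 3x_2 = 18 and x_2 = 0 → (4.5, 0)
  4x_1 + 3x_2 = 18 and x_2 = 6 → (0, 6)

Vertices: (0, 0), (4.5, 0), (0, 6)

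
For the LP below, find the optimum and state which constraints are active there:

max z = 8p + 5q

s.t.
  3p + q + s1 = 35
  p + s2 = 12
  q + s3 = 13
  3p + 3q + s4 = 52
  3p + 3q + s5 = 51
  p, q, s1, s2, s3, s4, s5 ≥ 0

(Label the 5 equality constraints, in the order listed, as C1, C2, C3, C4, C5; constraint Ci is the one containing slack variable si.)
Optimal: p = 9, q = 8
Slack at optimum:
  C1: slack = 0 (binding)
  C2: slack = 3
  C3: slack = 5
  C4: slack = 1
  C5: slack = 0 (binding)
  p ≥ 0: p = 9
  q ≥ 0: q = 8
Binding constraints: C1, C5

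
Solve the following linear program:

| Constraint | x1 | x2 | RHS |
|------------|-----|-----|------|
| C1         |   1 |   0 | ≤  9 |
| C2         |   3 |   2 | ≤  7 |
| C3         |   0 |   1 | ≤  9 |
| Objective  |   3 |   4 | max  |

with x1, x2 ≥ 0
x1 = 0, x2 = 3.5, z = 14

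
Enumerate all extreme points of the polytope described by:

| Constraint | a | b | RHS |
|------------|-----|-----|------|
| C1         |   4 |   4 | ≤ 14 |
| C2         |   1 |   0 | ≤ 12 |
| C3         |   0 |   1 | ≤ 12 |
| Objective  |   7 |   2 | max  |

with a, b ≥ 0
Each vertex is the intersection of two constraint boundaries that also satisfies all remaining constraints:
  a = 0 and b = 0 → (0, 0)
  4a + 4b = 14 and b = 0 → (3.5, 0)
  4a + 4b = 14 and a = 0 → (0, 3.5)

Vertices: (0, 0), (3.5, 0), (0, 3.5)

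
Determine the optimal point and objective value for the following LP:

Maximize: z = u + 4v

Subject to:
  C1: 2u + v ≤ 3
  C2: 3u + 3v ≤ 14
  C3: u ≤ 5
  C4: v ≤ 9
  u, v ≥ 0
Each vertex is the intersection of two constraint boundaries that also satisfies all remaining constraints:
  u = 0 and v = 0 → (0, 0)
  2u + v = 3 and v = 0 → (1.5, 0)
  2u + v = 3 and u = 0 → (0, 3)

Evaluating z = u + 4v at each vertex:
  (0, 0): z = 0
  (1.5, 0): z = 1.5
  (0, 3): z = 12

The maximum is at (0, 3) with z = 12.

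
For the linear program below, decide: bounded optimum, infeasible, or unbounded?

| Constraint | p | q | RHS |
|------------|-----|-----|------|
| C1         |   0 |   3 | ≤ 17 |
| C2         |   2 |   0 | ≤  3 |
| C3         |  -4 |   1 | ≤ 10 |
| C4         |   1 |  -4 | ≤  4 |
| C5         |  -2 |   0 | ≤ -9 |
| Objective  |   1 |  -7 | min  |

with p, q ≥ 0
C2 requires 2p ≤ 3, while C5 (-2p ≤ -9) is equivalent to 2p ≥ 9. Together they would need 9 ≤ 2p ≤ 3, which is impossible since 9 > 3. No point satisfies all constraints.

The feasible region is empty; the LP is infeasible.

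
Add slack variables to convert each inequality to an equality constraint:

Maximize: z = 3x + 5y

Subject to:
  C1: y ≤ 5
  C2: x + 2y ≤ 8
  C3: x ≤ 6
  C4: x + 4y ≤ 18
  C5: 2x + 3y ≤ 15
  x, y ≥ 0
max z = 3x + 5y

s.t.
  y + s1 = 5
  x + 2y + s2 = 8
  x + s3 = 6
  x + 4y + s4 = 18
  2x + 3y + s5 = 15
  x, y, s1, s2, s3, s4, s5 ≥ 0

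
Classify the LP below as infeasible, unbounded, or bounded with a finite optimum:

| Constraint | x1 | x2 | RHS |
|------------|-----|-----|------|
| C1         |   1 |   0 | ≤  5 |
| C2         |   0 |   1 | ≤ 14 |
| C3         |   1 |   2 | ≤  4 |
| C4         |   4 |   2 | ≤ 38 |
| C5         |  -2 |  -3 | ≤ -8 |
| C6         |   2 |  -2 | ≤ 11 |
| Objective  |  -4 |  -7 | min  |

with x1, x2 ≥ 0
The point (4, 0) satisfies every constraint, so the LP is feasible; the constraints give x1 ≤ 5 and x2 ≤ 14, which with x1, x2 ≥ 0 keep the feasible region inside a bounded box. A feasible, bounded LP attains a finite optimum at a vertex.

Evaluating z = -4x1 - 7x2 at each vertex:
  (4, 0): z = -16

Bounded optimum: z* = -16 at (4, 0).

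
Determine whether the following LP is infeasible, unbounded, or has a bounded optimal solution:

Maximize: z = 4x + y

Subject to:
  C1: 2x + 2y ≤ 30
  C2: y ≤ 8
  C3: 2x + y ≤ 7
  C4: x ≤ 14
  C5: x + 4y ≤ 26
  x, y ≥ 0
The point (3.5, 0) satisfies every constraint, so the LP is feasible; the constraints give x ≤ 14 and y ≤ 8, which with x, y ≥ 0 keep the feasible region inside a bounded box. A feasible, bounded LP attains a finite optimum at a vertex.

Evaluating z = 4x + y at each vertex:
  (0, 0): z = 0
  (3.5, 0): z = 14
  (0.2857, 6.429): z = 7.571
  (0, 6.5): z = 6.5

The LP has an optimal solution: (3.5, 0) with z = 14.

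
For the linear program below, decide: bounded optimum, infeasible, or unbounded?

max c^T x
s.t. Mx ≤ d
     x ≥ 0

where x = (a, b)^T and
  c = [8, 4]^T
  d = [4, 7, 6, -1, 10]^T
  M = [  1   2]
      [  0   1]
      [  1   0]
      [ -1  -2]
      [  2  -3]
The point (4, 0) satisfies every constraint, so the LP is feasible; the constraints give a ≤ 6 and b ≤ 7, which with a, b ≥ 0 keep the feasible region inside a bounded box. A feasible, bounded LP attains a finite optimum at a vertex.

Evaluating z = 8a + 4b at each vertex:
  (0, 0.5): z = 2
  (1, 0): z = 8
  (4, 0): z = 32
  (0, 2): z = 8

Feasible with finite optimum z* = 32 at (4, 0).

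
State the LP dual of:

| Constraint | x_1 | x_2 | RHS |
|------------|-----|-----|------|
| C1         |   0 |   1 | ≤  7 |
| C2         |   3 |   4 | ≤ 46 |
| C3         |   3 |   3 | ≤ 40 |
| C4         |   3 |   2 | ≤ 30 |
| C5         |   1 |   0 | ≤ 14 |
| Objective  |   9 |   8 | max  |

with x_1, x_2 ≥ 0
Minimize: z = 7y1 + 46y2 + 40y3 + 30y4 + 14y5

Subject to:
  C1: -3y2 - 3y3 - 3y4 - y5 ≤ -9
  C2: -y1 - 4y2 - 3y3 - 2y4 ≤ -8
  y1, y2, y3, y4, y5 ≥ 0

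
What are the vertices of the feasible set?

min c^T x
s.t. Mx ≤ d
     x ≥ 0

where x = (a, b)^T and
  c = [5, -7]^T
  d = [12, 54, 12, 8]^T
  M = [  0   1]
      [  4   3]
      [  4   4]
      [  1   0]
Each vertex is the intersection of two constraint boundaries that also satisfies all remaining constraints:
  a = 0 and b = 0 → (0, 0)
  4a + 4b = 12 and b = 0 → (3, 0)
  4a + 4b = 12 and a = 0 → (0, 3)

Vertices: (0, 0), (3, 0), (0, 3)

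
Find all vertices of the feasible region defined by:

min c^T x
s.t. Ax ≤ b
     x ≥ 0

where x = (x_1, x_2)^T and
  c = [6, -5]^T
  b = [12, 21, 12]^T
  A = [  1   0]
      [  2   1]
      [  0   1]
Each vertex is the intersection of two constraint boundaries that also satisfies all remaining constraints:
  x_1 = 0 and x_2 = 0 → (0, 0)
  2x_1 + x_2 = 21 and x_2 = 0 → (10.5, 0)
  2x_1 + x_2 = 21 and x_2 = 12 → (4.5, 12)
  x_2 = 12 and x_1 = 0 → (0, 12)

Vertices: (0, 0), (10.5, 0), (4.5, 12), (0, 12)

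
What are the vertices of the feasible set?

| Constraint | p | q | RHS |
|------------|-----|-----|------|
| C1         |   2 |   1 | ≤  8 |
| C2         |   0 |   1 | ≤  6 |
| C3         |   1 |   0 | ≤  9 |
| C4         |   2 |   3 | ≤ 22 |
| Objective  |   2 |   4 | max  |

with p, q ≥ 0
Each vertex is the intersection of two constraint boundaries that also satisfies all remaining constraints:
  p = 0 and q = 0 → (0, 0)
  2p + q = 8 and q = 0 → (4, 0)
  2p + q = 8 and q = 6 → (1, 6)
  q = 6 and p = 0 → (0, 6)

Vertices: (0, 0), (4, 0), (1, 6), (0, 6)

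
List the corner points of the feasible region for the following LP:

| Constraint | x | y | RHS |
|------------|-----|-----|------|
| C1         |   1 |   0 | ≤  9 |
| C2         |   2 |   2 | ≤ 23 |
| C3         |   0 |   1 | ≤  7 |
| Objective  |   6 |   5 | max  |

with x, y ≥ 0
Each vertex is the intersection of two constraint boundaries that also satisfies all remaining constraints:
  x = 0 and y = 0 → (0, 0)
  x = 9 and y = 0 → (9, 0)
  x = 9 and 2x + 2y = 23 → (9, 2.5)
  2x + 2y = 23 and y = 7 → (4.5, 7)
  y = 7 and x = 0 → (0, 7)

Vertices: (0, 0), (9, 0), (9, 2.5), (4.5, 7), (0, 7)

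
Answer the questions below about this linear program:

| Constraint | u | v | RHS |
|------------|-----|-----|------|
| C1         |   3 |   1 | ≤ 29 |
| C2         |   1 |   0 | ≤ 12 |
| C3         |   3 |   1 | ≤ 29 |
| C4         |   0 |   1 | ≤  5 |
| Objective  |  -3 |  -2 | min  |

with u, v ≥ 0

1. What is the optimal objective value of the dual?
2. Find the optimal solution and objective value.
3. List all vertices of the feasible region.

1. -34 (by strong duality, equal to the primal optimum)
2. u = 8, v = 5, z = -34
3. (0, 0), (9.667, 0), (8, 5), (0, 5)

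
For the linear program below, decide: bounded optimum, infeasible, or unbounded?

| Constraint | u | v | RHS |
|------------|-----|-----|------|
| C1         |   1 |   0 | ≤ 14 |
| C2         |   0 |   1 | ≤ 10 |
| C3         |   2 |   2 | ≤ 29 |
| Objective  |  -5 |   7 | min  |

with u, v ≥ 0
The point (14, 0) satisfies every constraint, so the LP is feasible; the constraints give u ≤ 14 and v ≤ 10, which with u, v ≥ 0 keep the feasible region inside a bounded box. A feasible, bounded LP attains a finite optimum at a vertex.

Bounded optimum: z* = -70 at (14, 0).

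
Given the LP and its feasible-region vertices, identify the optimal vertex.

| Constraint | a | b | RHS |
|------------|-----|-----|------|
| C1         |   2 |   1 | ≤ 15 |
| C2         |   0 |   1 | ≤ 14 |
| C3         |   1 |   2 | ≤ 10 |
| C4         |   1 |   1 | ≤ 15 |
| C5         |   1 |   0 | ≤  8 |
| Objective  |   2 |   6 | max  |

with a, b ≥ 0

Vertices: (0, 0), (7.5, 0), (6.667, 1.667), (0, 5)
(0, 5) with z = 30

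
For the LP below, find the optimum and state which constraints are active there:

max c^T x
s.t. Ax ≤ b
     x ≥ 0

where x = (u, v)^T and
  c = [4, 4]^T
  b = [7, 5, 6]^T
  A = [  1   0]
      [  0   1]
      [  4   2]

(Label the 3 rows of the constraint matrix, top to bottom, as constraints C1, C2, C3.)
Optimal: u = 0, v = 3
Slack at optimum:
  C1: slack = 7
  C2: slack = 2
  C3: slack = 0 (binding)
  u ≥ 0: u = 0 (binding)
  v ≥ 0: v = 3
Binding constraints: C3, u ≥ 0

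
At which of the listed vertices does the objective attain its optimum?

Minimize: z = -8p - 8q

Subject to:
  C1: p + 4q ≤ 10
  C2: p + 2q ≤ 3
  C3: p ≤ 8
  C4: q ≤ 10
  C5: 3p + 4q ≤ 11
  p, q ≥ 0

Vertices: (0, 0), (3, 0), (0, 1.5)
(3, 0) with z = -24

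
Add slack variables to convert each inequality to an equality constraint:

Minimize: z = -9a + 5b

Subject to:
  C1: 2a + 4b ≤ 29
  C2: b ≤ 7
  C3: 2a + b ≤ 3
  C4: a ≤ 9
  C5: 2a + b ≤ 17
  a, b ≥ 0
min z = -9a + 5b

s.t.
  2a + 4b + s1 = 29
  b + s2 = 7
  2a + b + s3 = 3
  a + s4 = 9
  2a + b + s5 = 17
  a, b, s1, s2, s3, s4, s5 ≥ 0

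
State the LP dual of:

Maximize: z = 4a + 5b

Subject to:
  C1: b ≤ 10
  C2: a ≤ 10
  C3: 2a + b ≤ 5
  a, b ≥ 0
Minimize: z = 10y1 + 10y2 + 5y3

Subject to:
  C1: -y2 - 2y3 ≤ -4
  C2: -y1 - y3 ≤ -5
  y1, y2, y3 ≥ 0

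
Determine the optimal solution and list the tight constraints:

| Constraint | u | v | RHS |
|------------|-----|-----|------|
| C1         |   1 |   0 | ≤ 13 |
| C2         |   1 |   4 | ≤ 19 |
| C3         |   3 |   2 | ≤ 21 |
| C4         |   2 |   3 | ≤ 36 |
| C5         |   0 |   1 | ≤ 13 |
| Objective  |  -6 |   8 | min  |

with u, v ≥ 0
Optimal: u = 7, v = 0
Binding: C3, v ≥ 0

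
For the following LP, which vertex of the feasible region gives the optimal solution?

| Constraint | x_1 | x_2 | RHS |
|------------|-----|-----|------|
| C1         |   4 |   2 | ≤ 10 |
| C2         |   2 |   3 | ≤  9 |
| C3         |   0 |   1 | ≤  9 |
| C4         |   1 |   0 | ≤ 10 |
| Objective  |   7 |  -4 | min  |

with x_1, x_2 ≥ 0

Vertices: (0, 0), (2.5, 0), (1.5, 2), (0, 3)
(0, 3) with z = -12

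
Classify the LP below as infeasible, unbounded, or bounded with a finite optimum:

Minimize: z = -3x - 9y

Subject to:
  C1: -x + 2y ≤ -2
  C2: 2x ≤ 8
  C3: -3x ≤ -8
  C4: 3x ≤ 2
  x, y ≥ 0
C4 requires 3x ≤ 2, while C3 (-3x ≤ -8) is equivalent to 3x ≥ 8. Together they would need 8 ≤ 3x ≤ 2, which is impossible since 8 > 2. No point satisfies all constraints.

Infeasible: no point satisfies all constraints simultaneously.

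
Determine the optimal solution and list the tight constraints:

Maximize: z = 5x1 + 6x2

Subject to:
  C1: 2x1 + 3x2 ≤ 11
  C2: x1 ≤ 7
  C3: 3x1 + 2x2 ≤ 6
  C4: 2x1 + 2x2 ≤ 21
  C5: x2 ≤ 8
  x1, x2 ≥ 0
Optimal: x1 = 0, x2 = 3
Slack at optimum:
  C1: slack = 2
  C2: slack = 7
  C3: slack = 0 (binding)
  C4: slack = 15
  C5: slack = 5
  x1 ≥ 0: x1 = 0 (binding)
  x2 ≥ 0: x2 = 3
Binding constraints: C3, x1 ≥ 0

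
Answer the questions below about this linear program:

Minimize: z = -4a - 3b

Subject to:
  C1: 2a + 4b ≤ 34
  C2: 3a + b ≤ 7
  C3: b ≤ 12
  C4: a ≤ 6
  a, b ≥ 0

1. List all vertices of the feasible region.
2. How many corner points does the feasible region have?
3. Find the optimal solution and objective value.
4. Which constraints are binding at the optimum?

1. (0, 0), (2.333, 0), (0, 7)
2. 3
3. a = 0, b = 7, z = -21
4. C2, a ≥ 0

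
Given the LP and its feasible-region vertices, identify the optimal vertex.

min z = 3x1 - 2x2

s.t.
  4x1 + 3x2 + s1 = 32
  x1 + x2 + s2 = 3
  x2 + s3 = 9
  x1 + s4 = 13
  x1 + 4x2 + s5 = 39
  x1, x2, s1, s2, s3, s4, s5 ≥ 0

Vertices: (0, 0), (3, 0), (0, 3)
Evaluating z = 3x1 - 2x2 at each vertex:
  (0, 0): z = 0
  (3, 0): z = 9
  (0, 3): z = -6

The smallest value is z = -6, attained at (0, 3).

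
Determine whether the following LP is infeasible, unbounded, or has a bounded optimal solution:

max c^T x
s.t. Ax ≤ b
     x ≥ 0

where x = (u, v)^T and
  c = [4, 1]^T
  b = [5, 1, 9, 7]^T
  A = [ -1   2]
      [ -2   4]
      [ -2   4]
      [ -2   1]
Feasible point: (0, 0) satisfies every constraint, so the LP is feasible.
Direction d = (1, 0): for each constraint row a, a·d ≤ 0 —
  (-1)(1) + (2)(0) = -1 ≤ 0
  (-2)(1) + (4)(0) = -2 ≤ 0
  (-2)(1) + (4)(0) = -2 ≤ 0
  (-2)(1) + (1)(0) = -2 ≤ 0
and d ≥ 0, so (0, 0) + t·d stays feasible for every t ≥ 0. Along this ray z = 4u + v changes by 4 per unit t, so z → +∞.

The LP is unbounded; z can be made arbitrarily large.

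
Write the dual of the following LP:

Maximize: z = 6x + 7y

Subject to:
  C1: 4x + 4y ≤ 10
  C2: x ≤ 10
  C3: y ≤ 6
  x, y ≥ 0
Minimize: z = 10y1 + 10y2 + 6y3

Subject to:
  C1: -4y1 - y2 ≤ -6
  C2: -4y1 - y3 ≤ -7
  y1, y2, y3 ≥ 0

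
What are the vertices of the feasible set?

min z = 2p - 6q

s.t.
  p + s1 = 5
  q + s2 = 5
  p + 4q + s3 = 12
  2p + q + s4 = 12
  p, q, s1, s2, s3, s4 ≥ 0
Each vertex is the intersection of two constraint boundaries that also satisfies all remaining constraints:
  p = 0 and q = 0 → (0, 0)
  p = 5 and q = 0 → (5, 0)
  p = 5 and p + 4q = 12 → (5, 1.75)
  p + 4q = 12 and p = 0 → (0, 3)

Vertices: (0, 0), (5, 0), (5, 1.75), (0, 3)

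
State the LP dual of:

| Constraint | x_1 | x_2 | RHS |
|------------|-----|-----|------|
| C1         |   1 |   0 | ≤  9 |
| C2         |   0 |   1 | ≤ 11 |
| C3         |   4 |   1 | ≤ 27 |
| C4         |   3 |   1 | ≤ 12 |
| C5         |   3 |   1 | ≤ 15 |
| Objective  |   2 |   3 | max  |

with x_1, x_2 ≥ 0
Minimize: z = 9y1 + 11y2 + 27y3 + 12y4 + 15y5

Subject to:
  C1: -y1 - 4y3 - 3y4 - 3y5 ≤ -2
  C2: -y2 - y3 - y4 - y5 ≤ -3
  y1, y2, y3, y4, y5 ≥ 0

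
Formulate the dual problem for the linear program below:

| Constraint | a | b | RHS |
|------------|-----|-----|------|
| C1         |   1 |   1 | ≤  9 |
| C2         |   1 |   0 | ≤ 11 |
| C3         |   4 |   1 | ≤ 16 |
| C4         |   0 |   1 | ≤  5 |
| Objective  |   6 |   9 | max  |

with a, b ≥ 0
Minimize: z = 9y1 + 11y2 + 16y3 + 5y4

Subject to:
  C1: -y1 - y2 - 4y3 ≤ -6
  C2: -y1 - y3 - y4 ≤ -9
  y1, y2, y3, y4 ≥ 0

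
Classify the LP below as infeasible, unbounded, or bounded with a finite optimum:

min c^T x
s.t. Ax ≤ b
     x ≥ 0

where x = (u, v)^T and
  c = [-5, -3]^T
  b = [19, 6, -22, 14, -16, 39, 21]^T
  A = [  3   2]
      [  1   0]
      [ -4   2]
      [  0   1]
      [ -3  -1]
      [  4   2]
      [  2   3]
The point (6, 0.5) satisfies every constraint, so the LP is feasible; the constraints give u ≤ 6 and v ≤ 14, which with u, v ≥ 0 keep the feasible region inside a bounded box. A feasible, bounded LP attains a finite optimum at a vertex.

Bounded optimum: z* = -31.5 at (6, 0.5).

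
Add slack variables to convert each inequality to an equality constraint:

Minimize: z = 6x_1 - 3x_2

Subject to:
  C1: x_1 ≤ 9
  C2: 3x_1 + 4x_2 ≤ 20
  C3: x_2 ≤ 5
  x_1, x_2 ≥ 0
min z = 6x_1 - 3x_2

s.t.
  x_1 + s1 = 9
  3x_1 + 4x_2 + s2 = 20
  x_2 + s3 = 5
  x_1, x_2, s1, s2, s3 ≥ 0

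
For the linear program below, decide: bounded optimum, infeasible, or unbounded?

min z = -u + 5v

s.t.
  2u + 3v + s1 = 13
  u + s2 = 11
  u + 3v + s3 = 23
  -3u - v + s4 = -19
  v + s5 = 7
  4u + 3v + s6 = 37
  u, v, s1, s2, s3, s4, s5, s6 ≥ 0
The point (6.5, 0) satisfies every constraint, so the LP is feasible; the constraints give u ≤ 11 and v ≤ 7, which with u, v ≥ 0 keep the feasible region inside a bounded box. A feasible, bounded LP attains a finite optimum at a vertex.

Evaluating z = -u + 5v at each vertex:
  (6.333, 0): z = -6.333
  (6.5, 0): z = -6.5
  (6.286, 0.1429): z = -5.571

Feasible with finite optimum z* = -6.5 at (6.5, 0).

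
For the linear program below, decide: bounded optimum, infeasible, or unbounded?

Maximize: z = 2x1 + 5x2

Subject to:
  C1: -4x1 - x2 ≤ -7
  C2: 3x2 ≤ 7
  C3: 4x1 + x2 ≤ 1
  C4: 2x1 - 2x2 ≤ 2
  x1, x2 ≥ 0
C3 requires 4x1 + x2 ≤ 1, while C1 (-4x1 - x2 ≤ -7) is equivalent to 4x1 + x2 ≥ 7. Together they would need 7 ≤ 4x1 + x2 ≤ 1, which is impossible since 7 > 1. No point satisfies all constraints.

Infeasible — the constraint set is empty.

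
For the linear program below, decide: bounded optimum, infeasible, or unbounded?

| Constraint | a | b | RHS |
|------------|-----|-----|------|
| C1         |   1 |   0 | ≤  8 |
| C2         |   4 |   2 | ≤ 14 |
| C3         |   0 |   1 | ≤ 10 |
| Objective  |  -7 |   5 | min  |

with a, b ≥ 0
The point (3.5, 0) satisfies every constraint, so the LP is feasible; the constraints give a ≤ 8 and b ≤ 10, which with a, b ≥ 0 keep the feasible region inside a bounded box. A feasible, bounded LP attains a finite optimum at a vertex.

Evaluating z = -7a + 5b at each vertex:
  (0, 0): z = 0
  (3.5, 0): z = -24.5
  (0, 7): z = 35

The LP has an optimal solution: (3.5, 0) with z = -24.5.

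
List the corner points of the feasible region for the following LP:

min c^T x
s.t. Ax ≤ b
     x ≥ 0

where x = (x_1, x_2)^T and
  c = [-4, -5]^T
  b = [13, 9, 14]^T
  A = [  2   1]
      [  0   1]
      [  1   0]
Each vertex is the intersection of two constraint boundaries that also satisfies all remaining constraints:
  x_1 = 0 and x_2 = 0 → (0, 0)
  2x_1 + x_2 = 13 and x_2 = 0 → (6.5, 0)
  2x_1 + x_2 = 13 and x_2 = 9 → (2, 9)
  x_2 = 9 and x_1 = 0 → (0, 9)

Vertices: (0, 0), (6.5, 0), (2, 9), (0, 9)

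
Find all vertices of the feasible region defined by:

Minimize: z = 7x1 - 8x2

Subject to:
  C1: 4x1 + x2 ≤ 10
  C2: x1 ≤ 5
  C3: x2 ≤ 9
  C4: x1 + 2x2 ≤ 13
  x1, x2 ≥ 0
Each vertex is the intersection of two constraint boundaries that also satisfies all remaining constraints:
  x1 = 0 and x2 = 0 → (0, 0)
  4x1 + x2 = 10 and x2 = 0 → (2.5, 0)
  4x1 + x2 = 10 and x1 + 2x2 = 13 → (1, 6)
  x1 + 2x2 = 13 and x1 = 0 → (0, 6.5)

Vertices: (0, 0), (2.5, 0), (1, 6), (0, 6.5)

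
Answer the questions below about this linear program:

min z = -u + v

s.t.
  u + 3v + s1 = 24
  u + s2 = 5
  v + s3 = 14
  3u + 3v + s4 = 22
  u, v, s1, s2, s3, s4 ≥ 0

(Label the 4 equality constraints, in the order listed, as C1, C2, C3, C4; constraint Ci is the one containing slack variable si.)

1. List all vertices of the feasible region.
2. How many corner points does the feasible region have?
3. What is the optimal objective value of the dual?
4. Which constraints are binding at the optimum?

1. (0, 0), (5, 0), (5, 2.333), (0, 7.333)
2. 4
3. -5 (by strong duality, equal to the primal optimum)
4. C2, v ≥ 0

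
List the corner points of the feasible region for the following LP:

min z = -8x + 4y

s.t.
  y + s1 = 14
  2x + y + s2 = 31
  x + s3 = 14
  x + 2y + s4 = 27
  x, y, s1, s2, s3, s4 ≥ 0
Each vertex is the intersection of two constraint boundaries that also satisfies all remaining constraints:
  x = 0 and y = 0 → (0, 0)
  x = 14 and y = 0 → (14, 0)
  2x + y = 31 and x = 14 → (14, 3)
  2x + y = 31 and x + 2y = 27 → (11.67, 7.667)
  x + 2y = 27 and x = 0 → (0, 13.5)

Vertices: (0, 0), (14, 0), (14, 3), (11.67, 7.667), (0, 13.5)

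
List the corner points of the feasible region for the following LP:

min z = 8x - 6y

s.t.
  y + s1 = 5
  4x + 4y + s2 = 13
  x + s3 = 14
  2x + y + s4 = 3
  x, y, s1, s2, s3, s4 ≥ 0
Each vertex is the intersection of two constraint boundaries that also satisfies all remaining constraints:
  x = 0 and y = 0 → (0, 0)
  2x + y = 3 and y = 0 → (1.5, 0)
  2x + y = 3 and x = 0 → (0, 3)

Vertices: (0, 0), (1.5, 0), (0, 3)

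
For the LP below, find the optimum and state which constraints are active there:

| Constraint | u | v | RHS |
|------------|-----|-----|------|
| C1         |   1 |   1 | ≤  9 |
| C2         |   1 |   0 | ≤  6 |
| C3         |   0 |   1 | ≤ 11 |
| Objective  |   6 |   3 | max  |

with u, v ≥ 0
Optimal: u = 6, v = 3
Slack at optimum:
  C1: slack = 0 (binding)
  C2: slack = 0 (binding)
  C3: slack = 8
  u ≥ 0: u = 6
  v ≥ 0: v = 3
Binding constraints: C1, C2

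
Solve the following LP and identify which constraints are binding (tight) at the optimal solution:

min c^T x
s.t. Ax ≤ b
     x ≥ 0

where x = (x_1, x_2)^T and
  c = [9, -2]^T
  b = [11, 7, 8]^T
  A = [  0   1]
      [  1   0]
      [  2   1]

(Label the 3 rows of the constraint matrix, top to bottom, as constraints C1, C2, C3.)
Optimal: x_1 = 0, x_2 = 8
Slack at optimum:
  C1: slack = 3
  C2: slack = 7
  C3: slack = 0 (binding)
  x_1 ≥ 0: x_1 = 0 (binding)
  x_2 ≥ 0: x_2 = 8
Binding constraints: C3, x_1 ≥ 0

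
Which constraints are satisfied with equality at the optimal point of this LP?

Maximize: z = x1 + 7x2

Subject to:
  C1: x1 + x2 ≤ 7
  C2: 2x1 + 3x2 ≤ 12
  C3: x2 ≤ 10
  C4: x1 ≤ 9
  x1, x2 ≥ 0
Optimal: x1 = 0, x2 = 4
Slack at optimum:
  C1: slack = 3
  C2: slack = 0 (binding)
  C3: slack = 6
  C4: slack = 9
  x1 ≥ 0: x1 = 0 (binding)
  x2 ≥ 0: x2 = 4
Binding constraints: C2, x1 ≥ 0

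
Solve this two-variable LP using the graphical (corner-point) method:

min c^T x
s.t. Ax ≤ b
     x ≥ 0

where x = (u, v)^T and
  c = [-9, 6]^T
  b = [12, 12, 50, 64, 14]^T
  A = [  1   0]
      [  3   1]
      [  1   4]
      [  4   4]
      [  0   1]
u = 4, v = 0, z = -36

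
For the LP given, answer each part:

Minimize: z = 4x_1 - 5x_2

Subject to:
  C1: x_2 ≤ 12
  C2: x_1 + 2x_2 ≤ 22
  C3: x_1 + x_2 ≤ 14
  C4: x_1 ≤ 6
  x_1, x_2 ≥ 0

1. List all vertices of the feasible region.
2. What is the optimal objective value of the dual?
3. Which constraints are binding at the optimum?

1. (0, 0), (6, 0), (6, 8), (0, 11)
2. -55 (by strong duality, equal to the primal optimum)
3. C2, x_1 ≥ 0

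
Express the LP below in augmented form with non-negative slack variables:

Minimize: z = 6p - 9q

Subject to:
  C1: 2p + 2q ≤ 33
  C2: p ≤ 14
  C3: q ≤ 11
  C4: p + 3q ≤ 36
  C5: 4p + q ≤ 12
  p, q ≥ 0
min z = 6p - 9q

s.t.
  2p + 2q + s1 = 33
  p + s2 = 14
  q + s3 = 11
  p + 3q + s4 = 36
  4p + q + s5 = 12
  p, q, s1, s2, s3, s4, s5 ≥ 0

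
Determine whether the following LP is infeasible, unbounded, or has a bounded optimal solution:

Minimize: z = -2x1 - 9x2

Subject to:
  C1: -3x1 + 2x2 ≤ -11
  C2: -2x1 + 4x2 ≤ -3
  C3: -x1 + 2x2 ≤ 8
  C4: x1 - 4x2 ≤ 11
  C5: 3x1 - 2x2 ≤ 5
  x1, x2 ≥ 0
C5 requires 3x1 - 2x2 ≤ 5, while C1 (-3x1 + 2x2 ≤ -11) is equivalent to 3x1 - 2x2 ≥ 11. Together they would need 11 ≤ 3x1 - 2x2 ≤ 5, which is impossible since 11 > 5. No point satisfies all constraints.

The feasible region is empty; the LP is infeasible.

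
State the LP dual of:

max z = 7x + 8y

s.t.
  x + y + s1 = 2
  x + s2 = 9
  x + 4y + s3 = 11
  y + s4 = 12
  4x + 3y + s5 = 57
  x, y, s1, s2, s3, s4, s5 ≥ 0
Minimize: z = 2y1 + 9y2 + 11y3 + 12y4 + 57y5

Subject to:
  C1: -y1 - y2 - y3 - 4y5 ≤ -7
  C2: -y1 - 4y3 - y4 - 3y5 ≤ -8
  y1, y2, y3, y4, y5 ≥ 0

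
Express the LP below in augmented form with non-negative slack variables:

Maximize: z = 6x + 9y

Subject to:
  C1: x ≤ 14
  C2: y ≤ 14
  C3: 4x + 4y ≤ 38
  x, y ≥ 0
max z = 6x + 9y

s.t.
  x + s1 = 14
  y + s2 = 14
  4x + 4y + s3 = 38
  x, y, s1, s2, s3 ≥ 0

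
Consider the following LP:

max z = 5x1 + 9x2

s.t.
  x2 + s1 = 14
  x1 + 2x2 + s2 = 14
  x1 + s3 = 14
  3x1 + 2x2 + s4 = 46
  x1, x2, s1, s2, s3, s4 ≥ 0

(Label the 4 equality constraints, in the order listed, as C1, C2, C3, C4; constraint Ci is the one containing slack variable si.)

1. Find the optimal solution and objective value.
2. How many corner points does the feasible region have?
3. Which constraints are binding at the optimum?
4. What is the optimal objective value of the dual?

1. x1 = 14, x2 = 0, z = 70
2. 3
3. C2, C3, x2 ≥ 0
4. 70 (by strong duality, equal to the primal optimum)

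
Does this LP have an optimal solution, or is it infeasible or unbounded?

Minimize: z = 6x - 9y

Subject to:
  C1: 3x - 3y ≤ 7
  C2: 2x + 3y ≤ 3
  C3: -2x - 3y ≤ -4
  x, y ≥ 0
C2 requires 2x + 3y ≤ 3, while C3 (-2x - 3y ≤ -4) is equivalent to 2x + 3y ≥ 4. Together they would need 4 ≤ 2x + 3y ≤ 3, which is impossible since 4 > 3. No point satisfies all constraints.

The feasible region is empty; the LP is infeasible.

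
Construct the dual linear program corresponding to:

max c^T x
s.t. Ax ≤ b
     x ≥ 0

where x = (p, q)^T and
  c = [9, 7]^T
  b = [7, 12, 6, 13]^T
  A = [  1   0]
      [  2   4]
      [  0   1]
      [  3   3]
Minimize: z = 7y1 + 12y2 + 6y3 + 13y4

Subject to:
  C1: -y1 - 2y2 - 3y4 ≤ -9
  C2: -4y2 - y3 - 3y4 ≤ -7
  y1, y2, y3, y4 ≥ 0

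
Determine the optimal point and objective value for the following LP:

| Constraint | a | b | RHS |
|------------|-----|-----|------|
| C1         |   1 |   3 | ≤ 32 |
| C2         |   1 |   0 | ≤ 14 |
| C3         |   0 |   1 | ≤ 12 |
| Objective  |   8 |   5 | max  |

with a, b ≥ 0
Each vertex is the intersection of two constraint boundaries that also satisfies all remaining constraints:
  a = 0 and b = 0 → (0, 0)
  a = 14 and b = 0 → (14, 0)
  a + 3b = 32 and a = 14 → (14, 6)
  a + 3b = 32 and a = 0 → (0, 10.67)

Evaluating z = 8a + 5b at each vertex:
  (0, 0): z = 0
  (14, 0): z = 112
  (14, 6): z = 142
  (0, 10.67): z = 53.33

The maximum is at (14, 6) with z = 142.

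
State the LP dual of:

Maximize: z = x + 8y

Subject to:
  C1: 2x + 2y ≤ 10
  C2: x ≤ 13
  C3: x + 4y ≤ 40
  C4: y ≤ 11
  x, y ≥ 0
Minimize: z = 10y1 + 13y2 + 40y3 + 11y4

Subject to:
  C1: -2y1 - y2 - y3 ≤ -1
  C2: -2y1 - 4y3 - y4 ≤ -8
  y1, y2, y3, y4 ≥ 0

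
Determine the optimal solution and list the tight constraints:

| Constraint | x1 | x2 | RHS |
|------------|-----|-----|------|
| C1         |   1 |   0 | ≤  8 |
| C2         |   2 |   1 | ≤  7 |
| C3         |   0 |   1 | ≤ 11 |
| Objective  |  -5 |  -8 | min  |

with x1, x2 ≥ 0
Optimal: x1 = 0, x2 = 7
Slack at optimum:
  C1: slack = 8
  C2: slack = 0 (binding)
  C3: slack = 4
  x1 ≥ 0: x1 = 0 (binding)
  x2 ≥ 0: x2 = 7
Binding constraints: C2, x1 ≥ 0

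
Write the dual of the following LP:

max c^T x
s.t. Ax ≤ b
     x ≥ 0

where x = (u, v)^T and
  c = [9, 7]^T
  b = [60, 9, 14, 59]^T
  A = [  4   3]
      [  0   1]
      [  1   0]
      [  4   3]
Minimize: z = 60y1 + 9y2 + 14y3 + 59y4

Subject to:
  C1: -4y1 - y3 - 4y4 ≤ -9
  C2: -3y1 - y2 - 3y4 ≤ -7
  y1, y2, y3, y4 ≥ 0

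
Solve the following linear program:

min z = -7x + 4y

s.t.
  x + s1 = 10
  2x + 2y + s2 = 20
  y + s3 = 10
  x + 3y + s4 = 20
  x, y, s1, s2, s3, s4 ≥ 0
x = 10, y = 0, z = -70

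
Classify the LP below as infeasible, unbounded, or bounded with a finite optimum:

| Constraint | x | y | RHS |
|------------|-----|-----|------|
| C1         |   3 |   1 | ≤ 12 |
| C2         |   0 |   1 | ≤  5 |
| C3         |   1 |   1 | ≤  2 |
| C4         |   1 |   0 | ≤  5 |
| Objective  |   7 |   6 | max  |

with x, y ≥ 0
The point (2, 0) satisfies every constraint, so the LP is feasible; the constraints give x ≤ 5 and y ≤ 5, which with x, y ≥ 0 keep the feasible region inside a bounded box. A feasible, bounded LP attains a finite optimum at a vertex.

Evaluating z = 7x + 6y at each vertex:
  (0, 0): z = 0
  (2, 0): z = 14
  (0, 2): z = 12

The LP has an optimal solution: (2, 0) with z = 14.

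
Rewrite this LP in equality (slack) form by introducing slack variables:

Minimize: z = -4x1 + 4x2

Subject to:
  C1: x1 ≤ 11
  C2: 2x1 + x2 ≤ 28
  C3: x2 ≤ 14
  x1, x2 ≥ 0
min z = -4x1 + 4x2

s.t.
  x1 + s1 = 11
  2x1 + x2 + s2 = 28
  x2 + s3 = 14
  x1, x2, s1, s2, s3 ≥ 0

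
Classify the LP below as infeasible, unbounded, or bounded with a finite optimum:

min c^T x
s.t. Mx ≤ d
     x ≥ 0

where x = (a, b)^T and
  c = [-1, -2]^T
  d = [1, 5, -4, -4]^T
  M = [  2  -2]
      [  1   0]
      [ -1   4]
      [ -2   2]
One constraint requires 2a - 2b ≤ 1, while the constraint -2a + 2b ≤ -4 is equivalent to 2a - 2b ≥ 4. Together they would need 4 ≤ 2a - 2b ≤ 1, which is impossible since 4 > 1. No point satisfies all constraints.

Infeasible: no point satisfies all constraints simultaneously.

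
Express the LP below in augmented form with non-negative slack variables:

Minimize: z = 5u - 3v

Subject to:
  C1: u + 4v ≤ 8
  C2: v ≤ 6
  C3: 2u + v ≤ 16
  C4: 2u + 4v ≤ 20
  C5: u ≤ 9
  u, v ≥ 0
min z = 5u - 3v

s.t.
  u + 4v + s1 = 8
  v + s2 = 6
  2u + v + s3 = 16
  2u + 4v + s4 = 20
  u + s5 = 9
  u, v, s1, s2, s3, s4, s5 ≥ 0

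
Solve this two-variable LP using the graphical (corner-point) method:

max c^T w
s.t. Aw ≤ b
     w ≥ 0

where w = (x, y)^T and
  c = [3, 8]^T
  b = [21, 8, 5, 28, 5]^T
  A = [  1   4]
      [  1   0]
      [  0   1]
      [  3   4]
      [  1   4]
x = 5, y = 0, z = 15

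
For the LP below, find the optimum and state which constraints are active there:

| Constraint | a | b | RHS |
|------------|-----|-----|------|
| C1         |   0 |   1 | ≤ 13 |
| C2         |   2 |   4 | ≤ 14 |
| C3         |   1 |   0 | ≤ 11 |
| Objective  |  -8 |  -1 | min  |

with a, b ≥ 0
Optimal: a = 7, b = 0
Slack at optimum:
  C1: slack = 13
  C2: slack = 0 (binding)
  C3: slack = 4
  a ≥ 0: a = 7
  b ≥ 0: b = 0 (binding)
Binding constraints: C2, b ≥ 0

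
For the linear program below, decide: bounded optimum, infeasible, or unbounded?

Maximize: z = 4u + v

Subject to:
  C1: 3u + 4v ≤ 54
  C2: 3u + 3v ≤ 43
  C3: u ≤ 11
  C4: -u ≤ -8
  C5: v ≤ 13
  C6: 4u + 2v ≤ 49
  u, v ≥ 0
The point (11, 2.5) satisfies every constraint, so the LP is feasible; the constraints give u ≤ 11 and v ≤ 13, which with u, v ≥ 0 keep the feasible region inside a bounded box. A feasible, bounded LP attains a finite optimum at a vertex.

The LP has an optimal solution: (11, 2.5) with z = 46.5.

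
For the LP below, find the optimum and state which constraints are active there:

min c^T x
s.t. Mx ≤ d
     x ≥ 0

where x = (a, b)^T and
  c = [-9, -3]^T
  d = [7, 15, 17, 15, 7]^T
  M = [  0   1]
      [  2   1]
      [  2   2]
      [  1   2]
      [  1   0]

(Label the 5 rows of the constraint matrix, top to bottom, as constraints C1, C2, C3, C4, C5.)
Optimal: a = 7, b = 1
Binding: C2, C5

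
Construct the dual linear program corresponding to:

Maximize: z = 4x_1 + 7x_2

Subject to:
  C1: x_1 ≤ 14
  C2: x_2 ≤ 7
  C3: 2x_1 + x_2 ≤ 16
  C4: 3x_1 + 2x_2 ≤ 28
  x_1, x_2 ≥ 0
Minimize: z = 14y1 + 7y2 + 16y3 + 28y4

Subject to:
  C1: -y1 - 2y3 - 3y4 ≤ -4
  C2: -y2 - y3 - 2y4 ≤ -7
  y1, y2, y3, y4 ≥ 0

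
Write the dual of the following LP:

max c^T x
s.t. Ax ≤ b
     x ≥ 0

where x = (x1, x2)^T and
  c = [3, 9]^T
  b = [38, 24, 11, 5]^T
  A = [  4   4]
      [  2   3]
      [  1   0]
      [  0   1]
Minimize: z = 38y1 + 24y2 + 11y3 + 5y4

Subject to:
  C1: -4y1 - 2y2 - y3 ≤ -3
  C2: -4y1 - 3y2 - y4 ≤ -9
  y1, y2, y3, y4 ≥ 0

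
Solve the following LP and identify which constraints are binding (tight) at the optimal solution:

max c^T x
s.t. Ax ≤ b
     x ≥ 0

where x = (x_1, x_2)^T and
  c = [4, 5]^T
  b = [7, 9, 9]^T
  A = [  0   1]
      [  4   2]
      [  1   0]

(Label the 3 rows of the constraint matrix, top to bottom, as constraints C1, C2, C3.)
Optimal: x_1 = 0, x_2 = 4.5
Slack at optimum:
  C1: slack = 2.5
  C2: slack = 0 (binding)
  C3: slack = 9
  x_1 ≥ 0: x_1 = 0 (binding)
  x_2 ≥ 0: x_2 = 4.5
Binding constraints: C2, x_1 ≥ 0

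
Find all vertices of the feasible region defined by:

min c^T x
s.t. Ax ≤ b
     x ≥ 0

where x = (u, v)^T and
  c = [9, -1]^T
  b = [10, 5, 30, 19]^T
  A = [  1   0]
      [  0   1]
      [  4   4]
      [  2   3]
Each vertex is the intersection of two constraint boundaries that also satisfies all remaining constraints:
  u = 0 and v = 0 → (0, 0)
  4u + 4v = 30 and v = 0 → (7.5, 0)
  4u + 4v = 30 and 2u + 3v = 19 → (3.5, 4)
  v = 5 and 2u + 3v = 19 → (2, 5)
  v = 5 and u = 0 → (0, 5)

Vertices: (0, 0), (7.5, 0), (3.5, 4), (2, 5), (0, 5)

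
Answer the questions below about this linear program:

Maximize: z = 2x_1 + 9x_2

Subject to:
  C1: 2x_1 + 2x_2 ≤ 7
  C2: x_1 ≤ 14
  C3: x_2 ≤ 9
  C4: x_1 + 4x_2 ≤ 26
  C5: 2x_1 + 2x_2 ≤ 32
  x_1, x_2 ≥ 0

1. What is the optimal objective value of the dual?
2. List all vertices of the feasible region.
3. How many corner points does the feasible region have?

1. 31.5 (by strong duality, equal to the primal optimum)
2. (0, 0), (3.5, 0), (0, 3.5)
3. 3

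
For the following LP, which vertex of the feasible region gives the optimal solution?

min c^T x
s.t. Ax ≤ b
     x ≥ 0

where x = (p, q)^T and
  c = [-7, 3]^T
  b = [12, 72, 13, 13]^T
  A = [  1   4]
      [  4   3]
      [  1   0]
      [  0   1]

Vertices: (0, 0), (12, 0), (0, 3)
(12, 0) with z = -84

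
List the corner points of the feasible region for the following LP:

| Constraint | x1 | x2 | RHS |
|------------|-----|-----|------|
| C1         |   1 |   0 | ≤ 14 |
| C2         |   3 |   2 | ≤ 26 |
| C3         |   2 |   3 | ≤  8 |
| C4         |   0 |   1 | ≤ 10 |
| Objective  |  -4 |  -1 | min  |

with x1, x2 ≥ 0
Each vertex is the intersection of two constraint boundaries that also satisfies all remaining constraints:
  x1 = 0 and x2 = 0 → (0, 0)
  2x1 + 3x2 = 8 and x2 = 0 → (4, 0)
  2x1 + 3x2 = 8 and x1 = 0 → (0, 2.667)

Vertices: (0, 0), (4, 0), (0, 2.667)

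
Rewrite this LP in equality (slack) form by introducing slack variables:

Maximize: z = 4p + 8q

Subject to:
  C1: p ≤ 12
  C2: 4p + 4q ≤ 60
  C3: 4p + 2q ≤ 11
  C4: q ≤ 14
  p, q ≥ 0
max z = 4p + 8q

s.t.
  p + s1 = 12
  4p + 4q + s2 = 60
  4p + 2q + s3 = 11
  q + s4 = 14
  p, q, s1, s2, s3, s4 ≥ 0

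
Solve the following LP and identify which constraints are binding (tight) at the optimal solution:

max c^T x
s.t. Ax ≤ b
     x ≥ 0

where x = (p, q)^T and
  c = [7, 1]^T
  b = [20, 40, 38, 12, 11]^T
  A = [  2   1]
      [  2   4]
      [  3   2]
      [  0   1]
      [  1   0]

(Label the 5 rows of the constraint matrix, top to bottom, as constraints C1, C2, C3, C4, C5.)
Optimal: p = 10, q = 0
Binding: C1, q ≥ 0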